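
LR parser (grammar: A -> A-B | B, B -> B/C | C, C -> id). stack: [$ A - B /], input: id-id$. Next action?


no handle; shift 'id'
Action: shift


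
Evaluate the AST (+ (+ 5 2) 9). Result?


Evaluate inner: (+ 5 2) = 7
Evaluate root: (+ 7 9) = 16
Result: 16


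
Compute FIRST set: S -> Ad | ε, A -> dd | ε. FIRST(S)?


Per alternative of S: FIRST(Ad) = {d}; FIRST(ε) = {ε}
FIRST(S) = {d, ε}


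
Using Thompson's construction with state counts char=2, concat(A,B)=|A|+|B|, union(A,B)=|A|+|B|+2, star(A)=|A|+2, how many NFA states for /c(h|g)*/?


Syntax tree has 3 char leaf(s), 1 union(s), 1 star(s)
chars contribute 3×2 = 6; each union adds +2; each star adds +2
Total: 6 + 2 + 2 = 10 states


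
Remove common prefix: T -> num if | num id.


Common prefix: 'num'
Factored: T -> num T', T' -> if | id


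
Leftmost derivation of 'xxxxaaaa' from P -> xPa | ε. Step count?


Derivation: P => xPa => xxPaa => xxxPaaa => xxxxPaaaa => xxxxaaaa
Steps: 5


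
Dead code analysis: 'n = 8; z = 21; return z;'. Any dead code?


n is assigned but never read
Dead: 'n = 8'


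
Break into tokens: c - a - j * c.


Scan left to right, longest-match per lexeme
Tokens: ID(c), OP(-), ID(a), OP(-), ID(j), OP(*), ID(c)


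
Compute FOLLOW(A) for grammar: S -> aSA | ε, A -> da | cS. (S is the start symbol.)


$ ∈ FOLLOW(S). For each A -> αBβ: add FIRST(β)\{ε} to FOLLOW(B); if β nullable, add FOLLOW(A).
FOLLOW(A) = {$, c, d}


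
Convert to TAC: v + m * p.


Break into single-operator statements:
t1 = m * p
t2 = v + t1


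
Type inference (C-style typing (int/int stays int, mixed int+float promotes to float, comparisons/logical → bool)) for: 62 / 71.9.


Operand types: int / float
Rule: mixed int/float promotes to float; int/int stays int
Result type: float


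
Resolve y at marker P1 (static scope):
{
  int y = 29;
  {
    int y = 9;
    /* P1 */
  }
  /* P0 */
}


y declared in the same block as P1
y = 9


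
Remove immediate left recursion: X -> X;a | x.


Left-recursive alternatives: X;a; non-recursive: x
Introduce X': X -> xX', X' -> ;aX' | ε


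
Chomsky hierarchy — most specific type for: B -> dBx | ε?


Single nonterminal LHS, but d^n x^n is not regular
Classification: Type 2 (Context-Free)


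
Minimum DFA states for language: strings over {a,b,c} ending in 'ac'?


Track the longest suffix of input matching a prefix of 'ac': 3 classes (prefixes of length 0..2)
Minimal DFA: 3 states


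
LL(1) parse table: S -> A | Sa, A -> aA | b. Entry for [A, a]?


For [A, a]: 'a' ∈ FIRST(aA)
Entry: A -> aA


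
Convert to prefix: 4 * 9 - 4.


left-to-right (same/higher precedence on left): tree is (- (* 4 9) 4)
Prefix: - * 4 9 4


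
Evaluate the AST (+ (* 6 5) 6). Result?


Evaluate inner: (* 6 5) = 30
Evaluate root: (+ 30 6) = 36
Result: 36


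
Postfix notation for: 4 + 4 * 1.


* has higher precedence, evaluate 4*1 first
Postfix: 4 4 1 * +


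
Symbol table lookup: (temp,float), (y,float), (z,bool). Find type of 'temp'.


Lookup 'temp' → type float


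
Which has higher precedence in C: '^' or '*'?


'*' is multiplicative (level 10); '^' is bitwise XOR (level 4)
Higher level binds tighter
'*' has higher precedence than '^'


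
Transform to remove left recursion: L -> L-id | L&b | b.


Left-recursive alternatives: L-id, L&b; non-recursive: b
Introduce L': L -> bL', L' -> -idL' | &bL' | ε


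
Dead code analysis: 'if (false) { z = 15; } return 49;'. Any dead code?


condition is constant false, so the whole block is unreachable
Dead: 'if (false) { z = 15; }'


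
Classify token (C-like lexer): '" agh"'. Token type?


Pattern: double-quoted sequence
Type: STRING_LITERAL


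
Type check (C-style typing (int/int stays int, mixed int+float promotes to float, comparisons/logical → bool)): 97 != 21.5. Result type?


Operand types: int != float
Rule: comparison yields bool
Result type: bool


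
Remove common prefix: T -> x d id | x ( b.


Common prefix: 'x'
Factored: T -> x T', T' -> d id | ( b


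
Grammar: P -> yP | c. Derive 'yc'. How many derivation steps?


Derivation: P => yP => yc
Steps: 2


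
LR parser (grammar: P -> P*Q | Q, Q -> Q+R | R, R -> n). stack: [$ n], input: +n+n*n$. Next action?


'n' on top is the handle for R -> n
Action: reduce (R -> n)


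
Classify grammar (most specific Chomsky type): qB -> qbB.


LHS has context (more than one symbol) and |LHS| ≤ |RHS|
Classification: Type 1 (Context-Sensitive)


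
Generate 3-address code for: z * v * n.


Break into single-operator statements:
t1 = z * v
t2 = t1 * n


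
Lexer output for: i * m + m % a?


Scan left to right, longest-match per lexeme
Tokens: ID(i), OP(*), ID(m), OP(+), ID(m), OP(%), ID(a)


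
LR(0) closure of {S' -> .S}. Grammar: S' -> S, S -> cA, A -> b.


Start: S' -> .S
For each item with dot before a nonterminal B, add B -> .γ for every B-production
Closure: [S' -> .S, S -> .cA]


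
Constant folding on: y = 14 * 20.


14 * 20 = 280 at compile time
Optimized: y = 280


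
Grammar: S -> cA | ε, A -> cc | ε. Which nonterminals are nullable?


A nonterminal is nullable iff some alternative derives ε (directly, or every symbol in it is nullable)
Nullable: {A, S}


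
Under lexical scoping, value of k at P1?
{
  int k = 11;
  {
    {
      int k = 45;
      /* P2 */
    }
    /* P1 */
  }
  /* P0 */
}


P1's block does not declare k; resolves to the enclosing declaration at depth 0
k = 11


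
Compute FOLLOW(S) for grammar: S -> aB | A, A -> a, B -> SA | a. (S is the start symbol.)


$ ∈ FOLLOW(S). For each A -> αBβ: add FIRST(β)\{ε} to FOLLOW(B); if β nullable, add FOLLOW(A).
FOLLOW(S) = {$, a}


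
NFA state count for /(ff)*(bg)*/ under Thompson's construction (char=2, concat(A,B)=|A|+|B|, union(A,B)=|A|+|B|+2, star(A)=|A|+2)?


Syntax tree has 4 char leaf(s), 0 union(s), 2 star(s)
chars contribute 4×2 = 8; each union adds +2; each star adds +2
Total: 8 + 0 + 4 = 12 states


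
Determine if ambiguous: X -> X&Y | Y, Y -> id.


precedence layered via separate nonterminal Y: deterministic
Unambiguous


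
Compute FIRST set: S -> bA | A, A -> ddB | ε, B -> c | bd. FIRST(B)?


Per alternative of B: FIRST(c) = {c}; FIRST(bd) = {b}
FIRST(B) = {b, c}


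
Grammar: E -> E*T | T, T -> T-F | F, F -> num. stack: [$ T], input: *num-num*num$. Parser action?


lookahead ∉ {-} so T won't extend; reduce E -> T
Action: reduce (E -> T)


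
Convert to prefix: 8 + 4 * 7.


'*' binds tighter: tree is (+ 8 (* 4 7))
Prefix: + 8 * 4 7


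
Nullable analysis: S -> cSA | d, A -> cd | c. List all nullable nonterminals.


A nonterminal is nullable iff some alternative derives ε (directly, or every symbol in it is nullable)
Nullable: {}


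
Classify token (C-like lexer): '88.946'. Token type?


Pattern: digits with a decimal point
Type: FLOAT_LITERAL


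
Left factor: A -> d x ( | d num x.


Common prefix: 'd'
Factored: A -> d A', A' -> x ( | num x


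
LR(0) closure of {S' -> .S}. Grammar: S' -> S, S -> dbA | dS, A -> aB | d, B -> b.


Start: S' -> .S
For each item with dot before a nonterminal B, add B -> .γ for every B-production
Closure: [S' -> .S, S -> .dbA, S -> .dS]


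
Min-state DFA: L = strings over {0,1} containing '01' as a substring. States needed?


KMP-style automaton: 2 progress states + 1 absorbing accept = 3
Minimal DFA: 3 states


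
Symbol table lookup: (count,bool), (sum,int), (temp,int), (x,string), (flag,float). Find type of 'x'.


Lookup 'x' → type string


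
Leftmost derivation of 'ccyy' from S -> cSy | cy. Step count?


Derivation: S => cSy => ccyy
Steps: 2


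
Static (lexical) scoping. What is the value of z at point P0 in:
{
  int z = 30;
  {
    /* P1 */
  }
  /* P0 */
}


z declared in the same block as P0
z = 30


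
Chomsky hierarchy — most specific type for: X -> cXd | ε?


Single nonterminal LHS, but c^n d^n is not regular
Classification: Type 2 (Context-Free)


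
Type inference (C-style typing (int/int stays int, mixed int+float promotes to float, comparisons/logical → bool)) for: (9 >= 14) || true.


Operand types: bool || bool
Rule: logical operators take bool operands and yield bool
Result type: bool


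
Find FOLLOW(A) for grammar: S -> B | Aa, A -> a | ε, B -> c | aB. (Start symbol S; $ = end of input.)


$ ∈ FOLLOW(S). For each A -> αBβ: add FIRST(β)\{ε} to FOLLOW(B); if β nullable, add FOLLOW(A).
FOLLOW(A) = {a}


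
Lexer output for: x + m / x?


Scan left to right, longest-match per lexeme
Tokens: ID(x), OP(+), ID(m), OP(/), ID(x)


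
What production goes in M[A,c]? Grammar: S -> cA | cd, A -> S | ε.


For [A, c]: 'c' ∈ FIRST(S)
Entry: A -> S


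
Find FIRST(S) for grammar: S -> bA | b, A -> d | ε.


Per alternative of S: FIRST(bA) = {b}; FIRST(b) = {b}
FIRST(S) = {b}


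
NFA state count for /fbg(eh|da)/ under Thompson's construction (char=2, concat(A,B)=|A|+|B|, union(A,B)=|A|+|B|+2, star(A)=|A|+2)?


Syntax tree has 7 char leaf(s), 1 union(s), 0 star(s)
chars contribute 7×2 = 14; each union adds +2; each star adds +2
Total: 14 + 2 + 0 = 16 states


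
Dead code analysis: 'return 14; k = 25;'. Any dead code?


statement follows a return and is unreachable
Dead: 'k = 25'


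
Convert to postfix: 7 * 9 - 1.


Left to right (same or higher precedence on left)
Postfix: 7 9 * 1 -


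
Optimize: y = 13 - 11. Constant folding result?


13 - 11 = 2 at compile time
Optimized: y = 2


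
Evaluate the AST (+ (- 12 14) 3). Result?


Evaluate inner: (- 12 14) = -2
Evaluate root: (+ -2 3) = 1
Result: 1


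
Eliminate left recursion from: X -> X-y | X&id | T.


Left-recursive alternatives: X-y, X&id; non-recursive: T
Introduce X': X -> TX', X' -> -yX' | &idX' | ε


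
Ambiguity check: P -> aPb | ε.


balanced a^n…b^n: each string has a unique parse
Unambiguous


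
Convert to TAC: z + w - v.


Break into single-operator statements:
t1 = z + w
t2 = t1 - v


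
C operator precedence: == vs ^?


'==' is equality (level 6); '^' is bitwise XOR (level 4)
Higher level binds tighter
'==' has higher precedence than '^'


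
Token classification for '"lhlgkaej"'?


Pattern: double-quoted sequence
Type: STRING_LITERAL


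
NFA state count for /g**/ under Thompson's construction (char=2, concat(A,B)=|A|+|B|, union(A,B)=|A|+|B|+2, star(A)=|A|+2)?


Syntax tree has 1 char leaf(s), 0 union(s), 2 star(s)
chars contribute 1×2 = 2; each union adds +2; each star adds +2
Total: 2 + 0 + 4 = 6 states


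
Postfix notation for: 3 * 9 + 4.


Left to right (same or higher precedence on left)
Postfix: 3 9 * 4 +


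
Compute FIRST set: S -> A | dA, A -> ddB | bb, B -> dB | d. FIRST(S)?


Per alternative of S: FIRST(A) = {b, d}; FIRST(dA) = {d}
FIRST(S) = {b, d}


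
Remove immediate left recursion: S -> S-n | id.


Left-recursive alternatives: S-n; non-recursive: id
Introduce S': S -> idS', S' -> -nS' | ε


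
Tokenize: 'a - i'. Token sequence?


Scan left to right, longest-match per lexeme
Tokens: ID(a), OP(-), ID(i)


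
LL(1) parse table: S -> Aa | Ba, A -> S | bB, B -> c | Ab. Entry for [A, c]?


For [A, c]: 'c' ∈ FIRST(S)
Entry: A -> S


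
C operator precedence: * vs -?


'*' is multiplicative (level 10); '-' is additive (level 9)
Higher level binds tighter
'*' has higher precedence than '-'


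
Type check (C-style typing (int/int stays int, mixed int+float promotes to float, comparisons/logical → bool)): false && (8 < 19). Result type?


Operand types: bool && bool
Rule: logical operators take bool operands and yield bool
Result type: bool


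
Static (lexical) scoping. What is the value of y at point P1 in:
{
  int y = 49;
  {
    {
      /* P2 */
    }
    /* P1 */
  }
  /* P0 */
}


P1's block does not declare y; resolves to the enclosing declaration at depth 0
y = 49


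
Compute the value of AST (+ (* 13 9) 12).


Evaluate inner: (* 13 9) = 117
Evaluate root: (+ 117 12) = 129
Result: 129


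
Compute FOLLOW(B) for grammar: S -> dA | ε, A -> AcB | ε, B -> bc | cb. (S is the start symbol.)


$ ∈ FOLLOW(S). For each A -> αBβ: add FIRST(β)\{ε} to FOLLOW(B); if β nullable, add FOLLOW(A).
FOLLOW(B) = {$, c}


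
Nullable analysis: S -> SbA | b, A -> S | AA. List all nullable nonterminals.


A nonterminal is nullable iff some alternative derives ε (directly, or every symbol in it is nullable)
Nullable: {}


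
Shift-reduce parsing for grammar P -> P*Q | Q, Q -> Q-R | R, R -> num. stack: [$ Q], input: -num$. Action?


shift '-' to continue Q -> Q-R
Action: shift


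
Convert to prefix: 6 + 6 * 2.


'*' binds tighter: tree is (+ 6 (* 6 2))
Prefix: + 6 * 6 2


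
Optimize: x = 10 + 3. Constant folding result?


10 + 3 = 13 at compile time
Optimized: x = 13


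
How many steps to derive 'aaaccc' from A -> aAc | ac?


Derivation: A => aAc => aaAcc => aaaccc
Steps: 3


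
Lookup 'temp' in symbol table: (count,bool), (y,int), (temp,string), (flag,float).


Lookup 'temp' → type string


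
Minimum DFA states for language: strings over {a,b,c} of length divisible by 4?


Track length mod 4: states 0..3, accept at 0
Minimal DFA: 4 states


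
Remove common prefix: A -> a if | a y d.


Common prefix: 'a'
Factored: A -> a A', A' -> if | y d


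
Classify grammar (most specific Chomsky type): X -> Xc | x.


Left-linear: every RHS is a terminal or one nonterminal followed by a terminal
Classification: Type 3 (Regular)


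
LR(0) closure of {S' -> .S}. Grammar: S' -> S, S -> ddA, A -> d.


Start: S' -> .S
For each item with dot before a nonterminal B, add B -> .γ for every B-production
Closure: [S' -> .S, S -> .ddA]


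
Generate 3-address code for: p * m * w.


Break into single-operator statements:
t1 = p * m
t2 = t1 * w


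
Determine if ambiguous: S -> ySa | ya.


balanced y^n…a^n: each string has a unique parse
Unambiguous


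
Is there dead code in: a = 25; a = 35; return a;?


first assignment to a is overwritten before any read
Dead: 'a = 25'


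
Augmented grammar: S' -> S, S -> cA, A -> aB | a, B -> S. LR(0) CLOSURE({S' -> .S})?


Start: S' -> .S
For each item with dot before a nonterminal B, add B -> .γ for every B-production
Closure: [S' -> .S, S -> .cA]


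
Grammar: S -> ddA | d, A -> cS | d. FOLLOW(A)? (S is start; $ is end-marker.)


$ ∈ FOLLOW(S). For each A -> αBβ: add FIRST(β)\{ε} to FOLLOW(B); if β nullable, add FOLLOW(A).
FOLLOW(A) = {$}


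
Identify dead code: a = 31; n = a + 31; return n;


a is read by n's definition; n is returned
No dead code


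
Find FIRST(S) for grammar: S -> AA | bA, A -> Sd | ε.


Per alternative of S: FIRST(AA) = {b, d, ε}; FIRST(bA) = {b}
FIRST(S) = {b, d, ε}


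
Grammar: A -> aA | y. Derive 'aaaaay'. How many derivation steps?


Derivation: A => aA => aaA => aaaA => aaaaA => aaaaaA => aaaaay
Steps: 6


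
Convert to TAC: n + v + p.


Break into single-operator statements:
t1 = n + v
t2 = t1 + p


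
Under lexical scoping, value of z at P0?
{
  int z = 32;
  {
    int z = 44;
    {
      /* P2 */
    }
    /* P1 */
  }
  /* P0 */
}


z declared in the same block as P0
z = 32


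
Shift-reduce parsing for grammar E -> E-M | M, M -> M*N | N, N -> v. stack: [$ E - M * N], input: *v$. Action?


handle 'M*N' on top
Action: reduce (M -> M*N)


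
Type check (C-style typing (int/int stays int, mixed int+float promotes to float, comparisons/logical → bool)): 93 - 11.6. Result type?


Operand types: int - float
Rule: mixed int/float promotes to float; int/int stays int
Result type: float


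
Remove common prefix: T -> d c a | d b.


Common prefix: 'd'
Factored: T -> d T', T' -> c a | b


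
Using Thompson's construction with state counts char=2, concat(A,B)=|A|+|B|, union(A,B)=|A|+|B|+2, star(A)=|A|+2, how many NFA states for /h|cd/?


Syntax tree has 3 char leaf(s), 1 union(s), 0 star(s)
chars contribute 3×2 = 6; each union adds +2; each star adds +2
Total: 6 + 2 + 0 = 8 states


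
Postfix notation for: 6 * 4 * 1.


Left to right (same or higher precedence on left)
Postfix: 6 4 * 1 *


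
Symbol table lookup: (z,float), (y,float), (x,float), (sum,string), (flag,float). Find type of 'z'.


Lookup 'z' → type float


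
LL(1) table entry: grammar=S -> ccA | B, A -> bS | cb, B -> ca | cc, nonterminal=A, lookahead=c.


For [A, c]: 'c' ∈ FIRST(cb)
Entry: A -> cb


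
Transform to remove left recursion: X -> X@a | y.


Left-recursive alternatives: X@a; non-recursive: y
Introduce X': X -> yX', X' -> @aX' | ε


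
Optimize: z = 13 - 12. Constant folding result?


13 - 12 = 1 at compile time
Optimized: z = 1


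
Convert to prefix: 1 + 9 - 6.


left-to-right (same/higher precedence on left): tree is (- (+ 1 9) 6)
Prefix: - + 1 9 6


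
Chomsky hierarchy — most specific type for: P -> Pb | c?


Left-linear: every RHS is a terminal or one nonterminal followed by a terminal
Classification: Type 3 (Regular)


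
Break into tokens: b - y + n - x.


Scan left to right, longest-match per lexeme
Tokens: ID(b), OP(-), ID(y), OP(+), ID(n), OP(-), ID(x)


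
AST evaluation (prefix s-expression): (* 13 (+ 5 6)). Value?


Evaluate inner: (+ 5 6) = 11
Evaluate root: (* 13 11) = 143
Result: 143


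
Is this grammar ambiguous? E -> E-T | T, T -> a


precedence layered via separate nonterminal T: deterministic
Unambiguous


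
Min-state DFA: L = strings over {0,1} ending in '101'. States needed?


Track the longest suffix of input matching a prefix of '101': 4 classes (prefixes of length 0..3)
Minimal DFA: 4 states


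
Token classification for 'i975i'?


Pattern: letter/underscore followed by alphanumerics, not a keyword
Type: IDENTIFIER


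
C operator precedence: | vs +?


'+' is additive (level 9); '|' is bitwise OR (level 3)
Higher level binds tighter
'+' has higher precedence than '|'


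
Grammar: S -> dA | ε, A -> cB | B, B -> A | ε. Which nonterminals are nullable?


A nonterminal is nullable iff some alternative derives ε (directly, or every symbol in it is nullable)
Nullable: {A, B, S}


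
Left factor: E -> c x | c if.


Common prefix: 'c'
Factored: E -> c E', E' -> x | if


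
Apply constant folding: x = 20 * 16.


20 * 16 = 320 at compile time
Optimized: x = 320


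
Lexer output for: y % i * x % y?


Scan left to right, longest-match per lexeme
Tokens: ID(y), OP(%), ID(i), OP(*), ID(x), OP(%), ID(y)


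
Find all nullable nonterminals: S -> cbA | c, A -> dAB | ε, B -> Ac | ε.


A nonterminal is nullable iff some alternative derives ε (directly, or every symbol in it is nullable)
Nullable: {A, B}


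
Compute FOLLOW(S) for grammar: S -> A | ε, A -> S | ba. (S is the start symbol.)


$ ∈ FOLLOW(S). For each A -> αBβ: add FIRST(β)\{ε} to FOLLOW(B); if β nullable, add FOLLOW(A).
FOLLOW(S) = {$}


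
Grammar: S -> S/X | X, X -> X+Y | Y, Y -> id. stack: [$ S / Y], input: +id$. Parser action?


'Y' (not preceded by X+) is the handle for X -> Y
Action: reduce (X -> Y)


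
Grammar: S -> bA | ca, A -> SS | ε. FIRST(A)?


Per alternative of A: FIRST(SS) = {b, c}; FIRST(ε) = {ε}
FIRST(A) = {b, c, ε}


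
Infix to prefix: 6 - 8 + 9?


left-to-right (same/higher precedence on left): tree is (+ (- 6 8) 9)
Prefix: + - 6 8 9


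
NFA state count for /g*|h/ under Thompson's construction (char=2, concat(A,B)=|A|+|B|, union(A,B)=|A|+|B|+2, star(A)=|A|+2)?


Syntax tree has 2 char leaf(s), 1 union(s), 1 star(s)
chars contribute 2×2 = 4; each union adds +2; each star adds +2
Total: 4 + 2 + 2 = 8 states


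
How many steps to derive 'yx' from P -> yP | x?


Derivation: P => yP => yx
Steps: 2


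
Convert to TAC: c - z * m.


Break into single-operator statements:
t1 = z * m
t2 = c - t1


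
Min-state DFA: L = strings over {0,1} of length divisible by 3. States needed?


Track length mod 3: states 0..2, accept at 0
Minimal DFA: 3 states


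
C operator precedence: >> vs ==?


'>>' is shift (level 8); '==' is equality (level 6)
Higher level binds tighter
'>>' has higher precedence than '=='


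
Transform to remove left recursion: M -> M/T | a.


Left-recursive alternatives: M/T; non-recursive: a
Introduce M': M -> aM', M' -> /TM' | ε


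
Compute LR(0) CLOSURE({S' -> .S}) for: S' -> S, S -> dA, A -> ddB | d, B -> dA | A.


Start: S' -> .S
For each item with dot before a nonterminal B, add B -> .γ for every B-production
Closure: [S' -> .S, S -> .dA]


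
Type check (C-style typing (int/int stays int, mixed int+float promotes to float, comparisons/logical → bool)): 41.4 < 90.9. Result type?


Operand types: float < float
Rule: comparison yields bool
Result type: bool


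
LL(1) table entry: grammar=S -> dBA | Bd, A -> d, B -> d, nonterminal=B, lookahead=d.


For [B, d]: 'd' ∈ FIRST(d)
Entry: B -> d


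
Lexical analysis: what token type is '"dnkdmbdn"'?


Pattern: double-quoted sequence
Type: STRING_LITERAL


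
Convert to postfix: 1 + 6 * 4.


* has higher precedence, evaluate 6*4 first
Postfix: 1 6 4 * +


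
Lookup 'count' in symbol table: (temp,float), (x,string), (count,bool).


Lookup 'count' → type bool


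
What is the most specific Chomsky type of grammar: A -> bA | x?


Right-linear: every RHS is a terminal or a terminal followed by one nonterminal
Classification: Type 3 (Regular)


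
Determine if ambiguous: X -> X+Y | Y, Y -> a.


precedence layered via separate nonterminal Y: deterministic
Unambiguous


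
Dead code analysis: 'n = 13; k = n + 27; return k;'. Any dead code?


n is read by k's definition; k is returned
No dead code


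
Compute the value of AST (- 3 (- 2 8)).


Evaluate inner: (- 2 8) = -6
Evaluate root: (- 3 -6) = 9
Result: 9


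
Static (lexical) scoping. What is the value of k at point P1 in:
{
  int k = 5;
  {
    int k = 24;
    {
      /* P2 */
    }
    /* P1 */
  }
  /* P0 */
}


k declared in the same block as P1
k = 24


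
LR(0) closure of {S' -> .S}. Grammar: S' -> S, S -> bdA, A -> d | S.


Start: S' -> .S
For each item with dot before a nonterminal B, add B -> .γ for every B-production
Closure: [S' -> .S, S -> .bdA]


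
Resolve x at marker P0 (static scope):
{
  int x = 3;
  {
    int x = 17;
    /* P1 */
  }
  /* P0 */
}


x declared in the same block as P0
x = 3


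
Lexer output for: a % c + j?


Scan left to right, longest-match per lexeme
Tokens: ID(a), OP(%), ID(c), OP(+), ID(j)


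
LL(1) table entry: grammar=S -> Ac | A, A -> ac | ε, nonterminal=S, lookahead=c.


For [S, c]: 'c' ∈ FIRST(Ac)
Entry: S -> Ac


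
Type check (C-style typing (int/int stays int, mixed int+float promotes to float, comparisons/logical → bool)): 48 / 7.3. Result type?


Operand types: int / float
Rule: mixed int/float promotes to float; int/int stays int
Result type: float


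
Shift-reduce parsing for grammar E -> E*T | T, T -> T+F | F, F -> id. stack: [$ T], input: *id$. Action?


lookahead ∉ {+} so T won't extend; reduce E -> T
Action: reduce (E -> T)


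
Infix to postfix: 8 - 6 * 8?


* has higher precedence, evaluate 6*8 first
Postfix: 8 6 8 * -


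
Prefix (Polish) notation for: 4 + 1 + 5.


left-to-right (same/higher precedence on left): tree is (+ (+ 4 1) 5)
Prefix: + + 4 1 5


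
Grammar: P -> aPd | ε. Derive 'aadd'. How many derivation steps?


Derivation: P => aPd => aaPdd => aadd
Steps: 3


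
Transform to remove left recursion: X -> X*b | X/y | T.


Left-recursive alternatives: X*b, X/y; non-recursive: T
Introduce X': X -> TX', X' -> *bX' | /yX' | ε


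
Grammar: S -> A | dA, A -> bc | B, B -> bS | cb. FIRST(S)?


Per alternative of S: FIRST(A) = {b, c}; FIRST(dA) = {d}
FIRST(S) = {b, c, d}


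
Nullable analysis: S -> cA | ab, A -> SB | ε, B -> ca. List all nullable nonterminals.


A nonterminal is nullable iff some alternative derives ε (directly, or every symbol in it is nullable)
Nullable: {A}


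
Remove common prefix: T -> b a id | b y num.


Common prefix: 'b'
Factored: T -> b T', T' -> a id | y num


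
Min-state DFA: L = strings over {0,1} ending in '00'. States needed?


Track the longest suffix of input matching a prefix of '00': 3 classes (prefixes of length 0..2)
Minimal DFA: 3 states


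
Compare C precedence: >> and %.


'%' is multiplicative (level 10); '>>' is shift (level 8)
Higher level binds tighter
'%' has higher precedence than '>>'


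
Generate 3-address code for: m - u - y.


Break into single-operator statements:
t1 = m - u
t2 = t1 - y


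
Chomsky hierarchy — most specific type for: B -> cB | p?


Right-linear: every RHS is a terminal or a terminal followed by one nonterminal
Classification: Type 3 (Regular)


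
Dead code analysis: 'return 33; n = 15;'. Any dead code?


statement follows a return and is unreachable
Dead: 'n = 15'


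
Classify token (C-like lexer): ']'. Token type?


Pattern: delimiter/punctuation
Type: PUNCTUATION


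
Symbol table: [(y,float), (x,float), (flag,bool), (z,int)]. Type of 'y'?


Lookup 'y' → type float


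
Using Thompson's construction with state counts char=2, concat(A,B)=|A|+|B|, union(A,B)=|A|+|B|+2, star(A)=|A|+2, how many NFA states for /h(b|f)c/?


Syntax tree has 4 char leaf(s), 1 union(s), 0 star(s)
chars contribute 4×2 = 8; each union adds +2; each star adds +2
Total: 8 + 2 + 0 = 10 states


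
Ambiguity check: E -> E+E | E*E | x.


'x+x*x' has two parse trees (no precedence encoded between + and *)
Ambiguous


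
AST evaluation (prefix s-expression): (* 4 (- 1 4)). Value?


Evaluate inner: (- 1 4) = -3
Evaluate root: (* 4 -3) = -12
Result: -12


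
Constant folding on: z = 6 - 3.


6 - 3 = 3 at compile time
Optimized: z = 3


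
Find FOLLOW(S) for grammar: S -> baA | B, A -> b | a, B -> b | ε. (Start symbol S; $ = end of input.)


$ ∈ FOLLOW(S). For each A -> αBβ: add FIRST(β)\{ε} to FOLLOW(B); if β nullable, add FOLLOW(A).
FOLLOW(S) = {$}


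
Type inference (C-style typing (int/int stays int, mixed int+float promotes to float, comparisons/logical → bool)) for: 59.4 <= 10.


Operand types: float <= int
Rule: comparison yields bool
Result type: bool


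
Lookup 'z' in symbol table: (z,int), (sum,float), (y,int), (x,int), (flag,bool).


Lookup 'z' → type int


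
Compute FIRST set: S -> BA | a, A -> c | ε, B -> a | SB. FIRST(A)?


Per alternative of A: FIRST(c) = {c}; FIRST(ε) = {ε}
FIRST(A) = {c, ε}


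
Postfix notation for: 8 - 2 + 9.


Left to right (same or higher precedence on left)
Postfix: 8 2 - 9 +


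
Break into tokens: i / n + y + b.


Scan left to right, longest-match per lexeme
Tokens: ID(i), OP(/), ID(n), OP(+), ID(y), OP(+), ID(b)


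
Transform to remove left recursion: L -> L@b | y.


Left-recursive alternatives: L@b; non-recursive: y
Introduce L': L -> yL', L' -> @bL' | ε


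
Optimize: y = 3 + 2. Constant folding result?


3 + 2 = 5 at compile time
Optimized: y = 5


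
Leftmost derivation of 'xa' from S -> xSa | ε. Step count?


Derivation: S => xSa => xa
Steps: 2


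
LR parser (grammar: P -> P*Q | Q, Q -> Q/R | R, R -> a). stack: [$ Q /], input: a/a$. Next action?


no handle; shift 'a'
Action: shift


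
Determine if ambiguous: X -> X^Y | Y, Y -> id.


precedence layered via separate nonterminal Y: deterministic
Unambiguous


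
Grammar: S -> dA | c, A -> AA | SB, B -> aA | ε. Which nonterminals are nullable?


A nonterminal is nullable iff some alternative derives ε (directly, or every symbol in it is nullable)
Nullable: {B}


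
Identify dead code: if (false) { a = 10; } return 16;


condition is constant false, so the whole block is unreachable
Dead: 'if (false) { a = 10; }'


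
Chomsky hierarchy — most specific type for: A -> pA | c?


Right-linear: every RHS is a terminal or a terminal followed by one nonterminal
Classification: Type 3 (Regular)


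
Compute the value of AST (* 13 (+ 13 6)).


Evaluate inner: (+ 13 6) = 19
Evaluate root: (* 13 19) = 247
Result: 247


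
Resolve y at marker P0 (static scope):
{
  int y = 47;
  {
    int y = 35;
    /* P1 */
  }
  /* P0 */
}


y declared in the same block as P0
y = 47


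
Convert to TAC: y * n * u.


Break into single-operator statements:
t1 = y * n
t2 = t1 * u


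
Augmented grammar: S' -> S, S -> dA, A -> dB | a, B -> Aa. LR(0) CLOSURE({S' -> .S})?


Start: S' -> .S
For each item with dot before a nonterminal B, add B -> .γ for every B-production
Closure: [S' -> .S, S -> .dA]


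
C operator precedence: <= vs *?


'*' is multiplicative (level 10); '<=' is relational (level 7)
Higher level binds tighter
'*' has higher precedence than '<='


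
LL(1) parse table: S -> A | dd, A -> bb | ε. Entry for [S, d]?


For [S, d]: 'd' ∈ FIRST(dd)
Entry: S -> dd


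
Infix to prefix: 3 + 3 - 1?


left-to-right (same/higher precedence on left): tree is (- (+ 3 3) 1)
Prefix: - + 3 3 1


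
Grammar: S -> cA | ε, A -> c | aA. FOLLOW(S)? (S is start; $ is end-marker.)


$ ∈ FOLLOW(S). For each A -> αBβ: add FIRST(β)\{ε} to FOLLOW(B); if β nullable, add FOLLOW(A).
FOLLOW(S) = {$}


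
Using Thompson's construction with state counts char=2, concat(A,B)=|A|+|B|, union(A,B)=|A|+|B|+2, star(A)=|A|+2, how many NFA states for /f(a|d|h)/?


Syntax tree has 4 char leaf(s), 2 union(s), 0 star(s)
chars contribute 4×2 = 8; each union adds +2; each star adds +2
Total: 8 + 4 + 0 = 12 states


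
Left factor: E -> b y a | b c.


Common prefix: 'b'
Factored: E -> b E', E' -> y a | c


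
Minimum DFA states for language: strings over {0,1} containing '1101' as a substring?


KMP-style automaton: 4 progress states + 1 absorbing accept = 5
Minimal DFA: 5 states


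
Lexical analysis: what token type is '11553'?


Pattern: digits only
Type: INTEGER_LITERAL


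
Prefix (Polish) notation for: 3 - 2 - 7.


left-to-right (same/higher precedence on left): tree is (- (- 3 2) 7)
Prefix: - - 3 2 7


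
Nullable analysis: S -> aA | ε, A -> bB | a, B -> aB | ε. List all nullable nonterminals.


A nonterminal is nullable iff some alternative derives ε (directly, or every symbol in it is nullable)
Nullable: {B, S}


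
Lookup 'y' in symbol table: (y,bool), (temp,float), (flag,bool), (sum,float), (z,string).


Lookup 'y' → type bool


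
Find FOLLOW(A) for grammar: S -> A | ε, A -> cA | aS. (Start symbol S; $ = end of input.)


$ ∈ FOLLOW(S). For each A -> αBβ: add FIRST(β)\{ε} to FOLLOW(B); if β nullable, add FOLLOW(A).
FOLLOW(A) = {$}


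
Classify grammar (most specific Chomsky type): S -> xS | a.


Right-linear: every RHS is a terminal or a terminal followed by one nonterminal
Classification: Type 3 (Regular)


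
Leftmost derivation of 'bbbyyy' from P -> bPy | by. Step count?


Derivation: P => bPy => bbPyy => bbbyyy
Steps: 3


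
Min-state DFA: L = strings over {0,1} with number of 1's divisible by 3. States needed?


Track (count of 1) mod 3: states 0..2, accept at 0
Minimal DFA: 3 states


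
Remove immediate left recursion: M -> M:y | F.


Left-recursive alternatives: M:y; non-recursive: F
Introduce M': M -> FM', M' -> :yM' | ε


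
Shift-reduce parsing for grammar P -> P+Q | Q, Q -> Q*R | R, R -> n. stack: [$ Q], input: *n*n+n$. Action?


shift '*' to continue Q -> Q*R
Action: shift


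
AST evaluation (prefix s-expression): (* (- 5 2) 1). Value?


Evaluate inner: (- 5 2) = 3
Evaluate root: (* 3 1) = 3
Result: 3


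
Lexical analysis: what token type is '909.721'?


Pattern: digits with a decimal point
Type: FLOAT_LITERAL


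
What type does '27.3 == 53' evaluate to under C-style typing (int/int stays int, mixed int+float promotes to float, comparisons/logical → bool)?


Operand types: float == int
Rule: comparison yields bool
Result type: bool


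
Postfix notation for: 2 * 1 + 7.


Left to right (same or higher precedence on left)
Postfix: 2 1 * 7 +


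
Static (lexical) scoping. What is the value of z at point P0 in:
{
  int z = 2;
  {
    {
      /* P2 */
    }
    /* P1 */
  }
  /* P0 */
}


z declared in the same block as P0
z = 2


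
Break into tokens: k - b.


Scan left to right, longest-match per lexeme
Tokens: ID(k), OP(-), ID(b)


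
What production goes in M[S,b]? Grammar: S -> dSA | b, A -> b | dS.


For [S, b]: 'b' ∈ FIRST(b)
Entry: S -> b


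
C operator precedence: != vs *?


'*' is multiplicative (level 10); '!=' is equality (level 6)
Higher level binds tighter
'*' has higher precedence than '!='


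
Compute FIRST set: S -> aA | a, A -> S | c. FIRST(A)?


Per alternative of A: FIRST(S) = {a}; FIRST(c) = {c}
FIRST(A) = {a, c}


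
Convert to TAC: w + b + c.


Break into single-operator statements:
t1 = w + b
t2 = t1 + c


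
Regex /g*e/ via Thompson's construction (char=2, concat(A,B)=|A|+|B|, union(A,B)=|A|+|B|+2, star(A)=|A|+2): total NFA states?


Syntax tree has 2 char leaf(s), 0 union(s), 1 star(s)
chars contribute 2×2 = 4; each union adds +2; each star adds +2
Total: 4 + 0 + 2 = 6 states


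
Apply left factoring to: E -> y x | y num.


Common prefix: 'y'
Factored: E -> y E', E' -> x | num


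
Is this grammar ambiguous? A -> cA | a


right-linear, alternatives start with distinct terminals 'c' vs 'a': unique leftmost derivation
Unambiguous


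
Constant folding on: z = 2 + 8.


2 + 8 = 10 at compile time
Optimized: z = 10


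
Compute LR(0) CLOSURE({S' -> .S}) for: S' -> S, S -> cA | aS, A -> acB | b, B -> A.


Start: S' -> .S
For each item with dot before a nonterminal B, add B -> .γ for every B-production
Closure: [S' -> .S, S -> .cA, S -> .aS]


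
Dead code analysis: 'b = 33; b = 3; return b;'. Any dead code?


first assignment to b is overwritten before any read
Dead: 'b = 33'


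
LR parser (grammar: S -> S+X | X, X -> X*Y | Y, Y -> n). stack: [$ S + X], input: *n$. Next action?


'*' can extend X; shift to build X -> X*Y
Action: shift


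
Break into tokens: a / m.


Scan left to right, longest-match per lexeme
Tokens: ID(a), OP(/), ID(m)


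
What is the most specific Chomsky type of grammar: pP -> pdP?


LHS has context (more than one symbol) and |LHS| ≤ |RHS|
Classification: Type 1 (Context-Sensitive)


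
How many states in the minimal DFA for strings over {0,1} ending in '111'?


Track the longest suffix of input matching a prefix of '111': 4 classes (prefixes of length 0..3)
Minimal DFA: 4 states


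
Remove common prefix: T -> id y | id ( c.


Common prefix: 'id'
Factored: T -> id T', T' -> y | ( c


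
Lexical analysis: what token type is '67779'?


Pattern: digits only
Type: INTEGER_LITERAL


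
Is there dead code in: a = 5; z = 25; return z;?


a is assigned but never read
Dead: 'a = 5'


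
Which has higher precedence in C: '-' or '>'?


'-' is additive (level 9); '>' is relational (level 7)
Higher level binds tighter
'-' has higher precedence than '>'


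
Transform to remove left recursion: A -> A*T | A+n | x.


Left-recursive alternatives: A*T, A+n; non-recursive: x
Introduce A': A -> xA', A' -> *TA' | +nA' | ε


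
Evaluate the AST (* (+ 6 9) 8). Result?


Evaluate inner: (+ 6 9) = 15
Evaluate root: (* 15 8) = 120
Result: 120


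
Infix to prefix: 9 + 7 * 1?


'*' binds tighter: tree is (+ 9 (* 7 1))
Prefix: + 9 * 7 1


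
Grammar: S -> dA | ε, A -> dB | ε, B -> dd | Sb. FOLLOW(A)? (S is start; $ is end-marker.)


$ ∈ FOLLOW(S). For each A -> αBβ: add FIRST(β)\{ε} to FOLLOW(B); if β nullable, add FOLLOW(A).
FOLLOW(A) = {$, b}


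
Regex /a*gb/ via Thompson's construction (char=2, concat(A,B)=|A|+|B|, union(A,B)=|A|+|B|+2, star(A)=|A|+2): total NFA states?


Syntax tree has 3 char leaf(s), 0 union(s), 1 star(s)
chars contribute 3×2 = 6; each union adds +2; each star adds +2
Total: 6 + 0 + 2 = 8 states


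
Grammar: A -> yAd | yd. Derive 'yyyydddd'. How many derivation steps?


Derivation: A => yAd => yyAdd => yyyAddd => yyyydddd
Steps: 4


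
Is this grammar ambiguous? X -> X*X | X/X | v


'v*v/v' has two parse trees (no precedence encoded between * and /)
Ambiguous


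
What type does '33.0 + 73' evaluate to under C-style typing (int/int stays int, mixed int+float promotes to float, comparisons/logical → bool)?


Operand types: float + int
Rule: mixed int/float promotes to float; int/int stays int
Result type: float


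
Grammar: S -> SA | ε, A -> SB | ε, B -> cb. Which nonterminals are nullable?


A nonterminal is nullable iff some alternative derives ε (directly, or every symbol in it is nullable)
Nullable: {A, S}


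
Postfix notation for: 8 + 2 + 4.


Left to right (same or higher precedence on left)
Postfix: 8 2 + 4 +


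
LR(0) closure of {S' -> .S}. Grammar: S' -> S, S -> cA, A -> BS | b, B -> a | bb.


Start: S' -> .S
For each item with dot before a nonterminal B, add B -> .γ for every B-production
Closure: [S' -> .S, S -> .cA]


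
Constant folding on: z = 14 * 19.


14 * 19 = 266 at compile time
Optimized: z = 266


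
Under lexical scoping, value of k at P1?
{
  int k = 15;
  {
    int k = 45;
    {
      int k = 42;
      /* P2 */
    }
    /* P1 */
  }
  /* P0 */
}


k declared in the same block as P1
k = 45


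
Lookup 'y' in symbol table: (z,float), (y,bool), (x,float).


Lookup 'y' → type bool


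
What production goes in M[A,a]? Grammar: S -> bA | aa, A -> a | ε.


For [A, a]: 'a' ∈ FIRST(a)
Entry: A -> a


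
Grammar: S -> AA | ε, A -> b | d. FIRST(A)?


Per alternative of A: FIRST(b) = {b}; FIRST(d) = {d}
FIRST(A) = {b, d}


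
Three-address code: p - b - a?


Break into single-operator statements:
t1 = p - b
t2 = t1 - a


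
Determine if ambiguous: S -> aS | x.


right-linear, alternatives start with distinct terminals 'a' vs 'x': unique leftmost derivation
Unambiguous


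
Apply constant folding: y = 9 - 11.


9 - 11 = -2 at compile time
Optimized: y = -2


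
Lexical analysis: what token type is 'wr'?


Pattern: letter/underscore followed by alphanumerics, not a keyword
Type: IDENTIFIER


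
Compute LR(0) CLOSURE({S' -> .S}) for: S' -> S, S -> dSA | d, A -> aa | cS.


Start: S' -> .S
For each item with dot before a nonterminal B, add B -> .γ for every B-production
Closure: [S' -> .S, S -> .dSA, S -> .d]


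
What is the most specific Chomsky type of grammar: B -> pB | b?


Right-linear: every RHS is a terminal or a terminal followed by one nonterminal
Classification: Type 3 (Regular)


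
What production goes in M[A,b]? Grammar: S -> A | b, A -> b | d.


For [A, b]: 'b' ∈ FIRST(b)
Entry: A -> b


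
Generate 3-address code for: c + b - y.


Break into single-operator statements:
t1 = c + b
t2 = t1 - y


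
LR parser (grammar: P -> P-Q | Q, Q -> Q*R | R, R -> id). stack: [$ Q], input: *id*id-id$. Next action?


shift '*' to continue Q -> Q*R
Action: shift
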